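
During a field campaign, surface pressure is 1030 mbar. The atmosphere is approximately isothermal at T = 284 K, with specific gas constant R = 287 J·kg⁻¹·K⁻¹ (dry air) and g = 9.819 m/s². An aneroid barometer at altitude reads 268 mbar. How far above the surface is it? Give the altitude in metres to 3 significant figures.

Scale height: H = RT/g = 287 × 284 / 9.819 = 8301.0 m.
Invert the barometric formula: z = H ln(P₀/P).
P₀/P = 1030/268 = 3.8433; ln(3.8433) = 1.3463.
z = 8301.0 × 1.3463 = 11176 m.

z ≈ 11200 m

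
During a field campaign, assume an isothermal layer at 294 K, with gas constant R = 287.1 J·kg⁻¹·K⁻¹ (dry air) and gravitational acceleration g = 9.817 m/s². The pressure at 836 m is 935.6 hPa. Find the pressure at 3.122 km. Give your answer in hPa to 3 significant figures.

P ≈ 717 hPa

Scale height: H = RT/g = 287.1 × 294 / 9.817 = 8598.1 m.
Between two levels, P₂ = P₁ exp(−Δz/H) with Δz = z₂ − z₁.
Δz = 3122.0 − 836.00 = 2286.0 m; Δz/H = 2286.0/8598.1 = 0.26587.
P₂ = 935.6 × exp(−0.26587) = 935.6 × 0.76654 = 717.17 hPa.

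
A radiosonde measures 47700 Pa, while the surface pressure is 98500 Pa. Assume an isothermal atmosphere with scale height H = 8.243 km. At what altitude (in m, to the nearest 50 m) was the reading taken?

z ≈ 6000 m

Invert the barometric formula: z = H ln(P₀/P).
P₀/P = 98500/47700 = 2.0650; ln(2.0650) = 0.72513.
z = 8243.0 × 0.72513 = 5977.2 m.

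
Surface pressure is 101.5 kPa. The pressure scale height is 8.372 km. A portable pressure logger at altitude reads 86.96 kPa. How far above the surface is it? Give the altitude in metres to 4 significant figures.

Invert the barometric formula: z = H ln(P₀/P).
P₀/P = 101.5/86.96 = 1.1672; ln(1.1672) = 0.15461.
z = 8372.0 × 0.15461 = 1294.4 m.

z ≈ 1294 m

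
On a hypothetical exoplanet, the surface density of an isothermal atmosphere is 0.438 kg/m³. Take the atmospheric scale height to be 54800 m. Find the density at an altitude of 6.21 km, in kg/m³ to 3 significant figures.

ρ ≈ 0.391 kg/m³

In an isothermal atmosphere, density decays like pressure: ρ = ρ₀ exp(−z/H).
z/H = 6210.0/54800 = 0.11332; exp(−0.11332) = 0.89286.
ρ = 0.438 × 0.89286 = 0.39107 kg/m³.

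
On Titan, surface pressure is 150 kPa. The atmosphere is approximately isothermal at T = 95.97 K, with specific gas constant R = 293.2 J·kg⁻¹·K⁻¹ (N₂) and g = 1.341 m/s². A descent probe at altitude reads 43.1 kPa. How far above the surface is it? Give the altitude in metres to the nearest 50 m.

Scale height: H = RT/g = 293.2 × 95.97 / 1.341 = 20983 m.
Invert the barometric formula: z = H ln(P₀/P).
P₀/P = 150/43.1 = 3.4803; ln(3.4803) = 1.2471.
z = 20983 × 1.2471 = 26168 m.

z ≈ 26150 m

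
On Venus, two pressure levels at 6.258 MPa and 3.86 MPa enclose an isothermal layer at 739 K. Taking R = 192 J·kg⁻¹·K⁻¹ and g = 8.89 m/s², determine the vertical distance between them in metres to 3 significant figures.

Hypsometric equation: Δz = (R T̄/g) ln(P₁/P₂).
R T̄/g = 192 × 739 / 8.89 = 15960 m.
ln(6.258/3.86) = ln(1.6212) = 0.48317.
Δz = 15960 × 0.48317 = 7711.4 m.

Δz ≈ 7710 m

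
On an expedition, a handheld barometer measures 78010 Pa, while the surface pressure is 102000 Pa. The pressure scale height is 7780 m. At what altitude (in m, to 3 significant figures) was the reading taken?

Invert the barometric formula: z = H ln(P₀/P).
P₀/P = 102000/78010 = 1.3075; ln(1.3075) = 0.26812.
z = 7780.0 × 0.26812 = 2086.0 m.

z ≈ 2090 m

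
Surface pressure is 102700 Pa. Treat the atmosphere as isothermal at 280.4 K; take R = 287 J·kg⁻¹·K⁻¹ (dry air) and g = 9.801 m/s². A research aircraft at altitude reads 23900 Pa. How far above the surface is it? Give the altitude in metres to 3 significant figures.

Scale height: H = RT/g = 287 × 280.4 / 9.801 = 8210.9 m.
Invert the barometric formula: z = H ln(P₀/P).
P₀/P = 102700/23900 = 4.2971; ln(4.2971) = 1.4579.
z = 8210.9 × 1.4579 = 11971 m.

z ≈ 12000 m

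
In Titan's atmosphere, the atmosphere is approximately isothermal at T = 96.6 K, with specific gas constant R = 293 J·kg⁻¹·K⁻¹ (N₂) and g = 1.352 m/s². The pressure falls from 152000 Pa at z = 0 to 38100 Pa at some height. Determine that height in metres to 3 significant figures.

z ≈ 29000 m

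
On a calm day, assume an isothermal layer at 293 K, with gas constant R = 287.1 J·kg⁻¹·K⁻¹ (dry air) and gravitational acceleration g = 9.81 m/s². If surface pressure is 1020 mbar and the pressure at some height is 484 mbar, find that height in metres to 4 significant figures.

Scale height: H = RT/g = 287.1 × 293 / 9.81 = 8575.0 m.
Invert the barometric formula: z = H ln(P₀/P).
P₀/P = 1020/484 = 2.1074; ln(2.1074) = 0.74545.
z = 8575.0 × 0.74545 = 6392.2 m.

z ≈ 6392 m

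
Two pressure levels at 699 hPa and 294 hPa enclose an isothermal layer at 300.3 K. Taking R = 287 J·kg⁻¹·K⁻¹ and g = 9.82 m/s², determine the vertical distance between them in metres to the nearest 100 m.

Hypsometric equation: Δz = (R T̄/g) ln(P₁/P₂).
R T̄/g = 287 × 300.3 / 9.82 = 8776.6 m.
ln(699/294) = ln(2.3776) = 0.86609.
Δz = 8776.6 × 0.86609 = 7601.3 m.

Δz ≈ 7600 m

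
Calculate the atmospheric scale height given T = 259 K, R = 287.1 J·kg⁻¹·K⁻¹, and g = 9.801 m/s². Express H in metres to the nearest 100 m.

H ≈ 7600 m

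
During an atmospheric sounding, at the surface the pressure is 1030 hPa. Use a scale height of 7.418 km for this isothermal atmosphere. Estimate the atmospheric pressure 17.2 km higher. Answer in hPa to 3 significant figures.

P ≈ 101 hPa

Barometric formula: P = P₀ exp(−z/H).
z/H = 17200/7418.0 = 2.3187; exp(−2.3187) = 0.098401.
P = 1030 × 0.098401 = 101.35 hPa.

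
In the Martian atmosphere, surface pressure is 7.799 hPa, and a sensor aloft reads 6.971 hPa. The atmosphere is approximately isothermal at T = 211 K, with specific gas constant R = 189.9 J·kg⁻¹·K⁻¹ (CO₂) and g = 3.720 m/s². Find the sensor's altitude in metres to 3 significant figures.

Scale height: H = RT/g = 189.9 × 211 / 3.720 = 10771 m.
Invert the barometric formula: z = H ln(P₀/P).
P₀/P = 7.799/6.971 = 1.1188; ln(1.1188) = 0.11226.
z = 10771 × 0.11226 = 1209.2 m.

z ≈ 1210 m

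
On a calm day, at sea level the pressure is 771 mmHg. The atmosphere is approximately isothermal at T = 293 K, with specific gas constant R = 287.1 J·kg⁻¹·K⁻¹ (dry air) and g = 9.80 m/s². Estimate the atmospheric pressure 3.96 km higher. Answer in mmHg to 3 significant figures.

P ≈ 486 mmHg

Scale height: H = RT/g = 287.1 × 293 / 9.80 = 8583.7 m.
Barometric formula: P = P₀ exp(−z/H).
z/H = 3960.0/8583.7 = 0.46134; exp(−0.46134) = 0.63044.
P = 771 × 0.63044 = 486.07 mmHg.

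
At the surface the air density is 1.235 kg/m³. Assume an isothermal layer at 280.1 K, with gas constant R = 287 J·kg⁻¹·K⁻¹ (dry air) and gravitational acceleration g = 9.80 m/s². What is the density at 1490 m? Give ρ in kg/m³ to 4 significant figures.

Scale height: H = RT/g = 287 × 280.1 / 9.80 = 8202.9 m.
In an isothermal atmosphere, density decays like pressure: ρ = ρ₀ exp(−z/H).
z/H = 1490.0/8202.9 = 0.18164; exp(−0.18164) = 0.83390.
ρ = 1.235 × 0.83390 = 1.0299 kg/m³.

ρ ≈ 1.030 kg/m³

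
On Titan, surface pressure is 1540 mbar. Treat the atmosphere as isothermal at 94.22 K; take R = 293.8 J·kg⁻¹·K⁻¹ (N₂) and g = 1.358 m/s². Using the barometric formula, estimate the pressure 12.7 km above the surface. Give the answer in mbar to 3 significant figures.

P ≈ 826 mbar

Scale height: H = RT/g = 293.8 × 94.22 / 1.358 = 20384 m.
Barometric formula: P = P₀ exp(−z/H).
z/H = 12700/20384 = 0.62304; exp(−0.62304) = 0.53631.
P = 1540 × 0.53631 = 825.92 mbar.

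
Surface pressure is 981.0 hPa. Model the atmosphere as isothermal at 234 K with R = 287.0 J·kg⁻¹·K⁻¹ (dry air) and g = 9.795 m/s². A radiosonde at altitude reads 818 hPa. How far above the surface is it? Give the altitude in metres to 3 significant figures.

z ≈ 1250 m

Scale height: H = RT/g = 287.0 × 234 / 9.795 = 6856.4 m.
Invert the barometric formula: z = H ln(P₀/P).
P₀/P = 981.0/818 = 1.1993; ln(1.1993) = 0.18174.
z = 6856.4 × 0.18174 = 1246.1 m.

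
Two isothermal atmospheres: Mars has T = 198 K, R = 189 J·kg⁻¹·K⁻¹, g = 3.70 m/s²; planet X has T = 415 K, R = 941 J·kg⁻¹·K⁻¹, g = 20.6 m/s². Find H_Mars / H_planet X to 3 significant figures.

H = RT/g for each body.
H_Mars = 189 × 198 / 3.70 = 10114 m.
H_planet X = 941 × 415 / 20.6 = 18957 m.
H_Mars/H_planet X = 10114/18957 = 0.53352.

H_Mars/H_planet X ≈ 0.534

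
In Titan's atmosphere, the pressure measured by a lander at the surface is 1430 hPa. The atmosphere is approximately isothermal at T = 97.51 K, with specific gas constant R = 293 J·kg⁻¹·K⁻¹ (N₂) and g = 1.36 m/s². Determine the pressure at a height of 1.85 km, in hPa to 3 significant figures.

P ≈ 1310 hPa

Scale height: H = RT/g = 293 × 97.51 / 1.36 = 21008 m.
Barometric formula: P = P₀ exp(−z/H).
z/H = 1850.0/21008 = 0.088062; exp(−0.088062) = 0.91570.
P = 1430 × 0.91570 = 1309.5 hPa.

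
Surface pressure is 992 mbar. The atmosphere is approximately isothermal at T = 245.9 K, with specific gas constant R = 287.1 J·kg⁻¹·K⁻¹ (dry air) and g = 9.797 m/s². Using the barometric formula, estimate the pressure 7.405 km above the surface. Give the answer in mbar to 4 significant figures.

P ≈ 355.0 mbar

Scale height: H = RT/g = 287.1 × 245.9 / 9.797 = 7206.1 m.
Barometric formula: P = P₀ exp(−z/H).
z/H = 7405.0/7206.1 = 1.0276; exp(−1.0276) = 0.35786.
P = 992 × 0.35786 = 355.00 mbar.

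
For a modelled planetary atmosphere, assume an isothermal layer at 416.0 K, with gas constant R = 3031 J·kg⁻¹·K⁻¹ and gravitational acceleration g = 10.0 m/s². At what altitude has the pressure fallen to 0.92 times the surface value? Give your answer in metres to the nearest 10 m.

Scale height: H = RT/g = 3031 × 416.0 / 10.0 = 126090 m.
Set P/P₀ = exp(−z/H) = 0.92, so z = −H ln(0.92).
−ln(0.92) = 0.083382; z = 126090 × 0.083382 = 10514 m.

z ≈ 10510 m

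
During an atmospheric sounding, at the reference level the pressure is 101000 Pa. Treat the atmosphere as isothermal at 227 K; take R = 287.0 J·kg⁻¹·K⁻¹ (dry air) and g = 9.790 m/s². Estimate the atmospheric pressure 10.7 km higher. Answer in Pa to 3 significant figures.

P ≈ 20200 Pa

Scale height: H = RT/g = 287.0 × 227 / 9.790 = 6654.6 m.
Barometric formula: P = P₀ exp(−z/H).
z/H = 10700/6654.6 = 1.6079; exp(−1.6079) = 0.20031.
P = 101000 × 0.20031 = 20231 Pa.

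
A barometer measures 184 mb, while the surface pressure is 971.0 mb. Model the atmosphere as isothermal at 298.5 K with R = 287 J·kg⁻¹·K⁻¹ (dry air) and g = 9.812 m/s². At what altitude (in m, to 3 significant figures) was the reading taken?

Scale height: H = RT/g = 287 × 298.5 / 9.812 = 8731.1 m.
Invert the barometric formula: z = H ln(P₀/P).
P₀/P = 971.0/184 = 5.2772; ln(5.2772) = 1.6634.
z = 8731.1 × 1.6634 = 14523 m.

z ≈ 14500 m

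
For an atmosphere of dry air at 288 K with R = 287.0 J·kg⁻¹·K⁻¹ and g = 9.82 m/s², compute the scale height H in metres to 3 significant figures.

H ≈ 8420 m

The scale height of an isothermal atmosphere is H = RT/g.
H = 287.0 × 288 / 9.82 = 82656/9.82 = 8417.1 m.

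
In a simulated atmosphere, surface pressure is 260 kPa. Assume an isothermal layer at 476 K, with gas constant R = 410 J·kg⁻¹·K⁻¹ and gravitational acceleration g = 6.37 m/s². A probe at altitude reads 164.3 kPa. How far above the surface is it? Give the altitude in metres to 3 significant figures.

z ≈ 14100 m

Scale height: H = RT/g = 410 × 476 / 6.37 = 30637 m.
Invert the barometric formula: z = H ln(P₀/P).
P₀/P = 260/164.3 = 1.5825; ln(1.5825) = 0.45901.
z = 30637 × 0.45901 = 14063 m.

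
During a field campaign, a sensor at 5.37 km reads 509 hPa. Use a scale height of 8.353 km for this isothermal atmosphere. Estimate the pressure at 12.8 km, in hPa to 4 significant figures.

Between two levels, P₂ = P₁ exp(−Δz/H) with Δz = z₂ − z₁.
Δz = 12800 − 5370.0 = 7430.0 m; Δz/H = 7430.0/8353.0 = 0.88950.
P₂ = 509 × exp(−0.88950) = 509 × 0.41086 = 209.13 hPa.

P ≈ 209.1 hPa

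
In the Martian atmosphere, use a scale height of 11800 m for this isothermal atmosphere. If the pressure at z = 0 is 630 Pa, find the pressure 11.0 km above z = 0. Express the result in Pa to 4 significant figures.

Barometric formula: P = P₀ exp(−z/H).
z/H = 11000/11800 = 0.93220; exp(−0.93220) = 0.39369.
P = 630 × 0.39369 = 248.02 Pa.

P ≈ 248.0 Pa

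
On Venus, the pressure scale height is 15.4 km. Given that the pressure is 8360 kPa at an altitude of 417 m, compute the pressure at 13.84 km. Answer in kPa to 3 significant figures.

P ≈ 3500 kPa

Between two levels, P₂ = P₁ exp(−Δz/H) with Δz = z₂ − z₁.
Δz = 13840 − 417.00 = 13423 m; Δz/H = 13423/15400 = 0.87162.
P₂ = 8360 × exp(−0.87162) = 8360 × 0.41827 = 3496.7 kPa.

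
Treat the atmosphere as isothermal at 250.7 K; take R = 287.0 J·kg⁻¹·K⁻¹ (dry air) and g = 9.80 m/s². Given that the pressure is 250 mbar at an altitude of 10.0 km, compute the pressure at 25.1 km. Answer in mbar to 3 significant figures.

P ≈ 32.0 mbar

Scale height: H = RT/g = 287.0 × 250.7 / 9.80 = 7341.9 m.
Between two levels, P₂ = P₁ exp(−Δz/H) with Δz = z₂ − z₁.
Δz = 25100 − 10000 = 15100 m; Δz/H = 15100/7341.9 = 2.0567.
P₂ = 250 × exp(−2.0567) = 250 × 0.12788 = 31.970 mbar.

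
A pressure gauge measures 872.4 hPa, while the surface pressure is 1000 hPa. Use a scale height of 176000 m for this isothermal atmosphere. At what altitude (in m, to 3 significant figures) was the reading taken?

Invert the barometric formula: z = H ln(P₀/P).
P₀/P = 1000/872.4 = 1.1463; ln(1.1463) = 0.13654.
z = 176000 × 0.13654 = 24031 m.

z ≈ 24000 m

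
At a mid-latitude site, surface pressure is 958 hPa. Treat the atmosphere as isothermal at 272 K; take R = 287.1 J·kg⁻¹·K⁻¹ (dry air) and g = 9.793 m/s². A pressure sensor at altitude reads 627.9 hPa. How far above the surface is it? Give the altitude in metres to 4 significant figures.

z ≈ 3369 m

Scale height: H = RT/g = 287.1 × 272 / 9.793 = 7974.2 m.
Invert the barometric formula: z = H ln(P₀/P).
P₀/P = 958/627.9 = 1.5257; ln(1.5257) = 0.42245.
z = 7974.2 × 0.42245 = 3368.7 m.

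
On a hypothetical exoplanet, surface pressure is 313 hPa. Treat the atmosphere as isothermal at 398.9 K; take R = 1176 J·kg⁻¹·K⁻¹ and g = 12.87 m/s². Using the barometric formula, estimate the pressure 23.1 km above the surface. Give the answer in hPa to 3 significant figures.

P ≈ 166 hPa

Scale height: H = RT/g = 1176 × 398.9 / 12.87 = 36450 m.
Barometric formula: P = P₀ exp(−z/H).
z/H = 23100/36450 = 0.63374; exp(−0.63374) = 0.53060.
P = 313 × 0.53060 = 166.08 hPa.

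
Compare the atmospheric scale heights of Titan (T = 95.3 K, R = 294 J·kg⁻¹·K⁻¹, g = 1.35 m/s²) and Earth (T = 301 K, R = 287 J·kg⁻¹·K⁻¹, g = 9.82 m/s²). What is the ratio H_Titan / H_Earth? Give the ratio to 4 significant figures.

H_Titan/H_Earth ≈ 2.359

H = RT/g for each body.
H_Titan = 294 × 95.3 / 1.35 = 20754 m.
H_Earth = 287 × 301 / 9.82 = 8797.0 m.
H_Titan/H_Earth = 20754/8797.0 = 2.3592.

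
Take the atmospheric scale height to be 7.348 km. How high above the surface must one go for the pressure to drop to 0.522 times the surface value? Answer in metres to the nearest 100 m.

z ≈ 4800 m

Set P/P₀ = exp(−z/H) = 0.522, so z = −H ln(0.522).
−ln(0.522) = 0.65009; z = 7348.0 × 0.65009 = 4776.9 m.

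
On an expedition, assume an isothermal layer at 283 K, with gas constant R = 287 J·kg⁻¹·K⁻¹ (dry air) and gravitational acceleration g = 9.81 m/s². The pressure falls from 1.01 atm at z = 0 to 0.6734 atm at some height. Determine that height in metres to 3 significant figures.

Scale height: H = RT/g = 287 × 283 / 9.81 = 8279.4 m.
Invert the barometric formula: z = H ln(P₀/P).
P₀/P = 1.01/0.6734 = 1.4999; ln(1.4999) = 0.40540.
z = 8279.4 × 0.40540 = 3356.5 m.

z ≈ 3360 m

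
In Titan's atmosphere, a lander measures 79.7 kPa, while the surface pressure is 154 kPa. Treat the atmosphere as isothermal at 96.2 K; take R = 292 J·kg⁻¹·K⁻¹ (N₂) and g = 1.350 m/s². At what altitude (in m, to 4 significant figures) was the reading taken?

z ≈ 13710 m

Scale height: H = RT/g = 292 × 96.2 / 1.350 = 20808 m.
Invert the barometric formula: z = H ln(P₀/P).
P₀/P = 154/79.7 = 1.9322; ln(1.9322) = 0.65866.
z = 20808 × 0.65866 = 13705 m.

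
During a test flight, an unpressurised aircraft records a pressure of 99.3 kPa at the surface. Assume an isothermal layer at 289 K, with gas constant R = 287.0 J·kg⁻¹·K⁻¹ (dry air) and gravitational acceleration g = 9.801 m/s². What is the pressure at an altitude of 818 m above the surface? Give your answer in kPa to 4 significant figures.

P ≈ 90.15 kPa

Scale height: H = RT/g = 287.0 × 289 / 9.801 = 8462.7 m.
Barometric formula: P = P₀ exp(−z/H).
z/H = 818.00/8462.7 = 0.096659; exp(−0.096659) = 0.90787.
P = 99.3 × 0.90787 = 90.151 kPa.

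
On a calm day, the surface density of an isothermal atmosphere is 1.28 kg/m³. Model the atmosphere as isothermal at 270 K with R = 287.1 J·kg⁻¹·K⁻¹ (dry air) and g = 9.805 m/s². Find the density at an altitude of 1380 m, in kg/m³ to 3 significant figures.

ρ ≈ 1.07 kg/m³

Scale height: H = RT/g = 287.1 × 270 / 9.805 = 7905.9 m.
In an isothermal atmosphere, density decays like pressure: ρ = ρ₀ exp(−z/H).
z/H = 1380.0/7905.9 = 0.17455; exp(−0.17455) = 0.83983.
ρ = 1.28 × 0.83983 = 1.0750 kg/m³.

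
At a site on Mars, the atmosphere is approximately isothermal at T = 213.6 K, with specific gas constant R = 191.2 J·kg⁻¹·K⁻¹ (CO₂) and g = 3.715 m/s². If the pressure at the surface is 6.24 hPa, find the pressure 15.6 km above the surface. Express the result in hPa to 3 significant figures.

Scale height: H = RT/g = 191.2 × 213.6 / 3.715 = 10993 m.
Barometric formula: P = P₀ exp(−z/H).
z/H = 15600/10993 = 1.4191; exp(−1.4191) = 0.24193.
P = 6.24 × 0.24193 = 1.5096 hPa.

P ≈ 1.51 hPa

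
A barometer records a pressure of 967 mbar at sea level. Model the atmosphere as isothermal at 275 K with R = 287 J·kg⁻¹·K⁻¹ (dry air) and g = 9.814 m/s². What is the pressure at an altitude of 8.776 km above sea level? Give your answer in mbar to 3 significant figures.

P ≈ 325 mbar

Scale height: H = RT/g = 287 × 275 / 9.814 = 8042.1 m.
Barometric formula: P = P₀ exp(−z/H).
z/H = 8776.0/8042.1 = 1.0913; exp(−1.0913) = 0.33578.
P = 967 × 0.33578 = 324.70 mbar.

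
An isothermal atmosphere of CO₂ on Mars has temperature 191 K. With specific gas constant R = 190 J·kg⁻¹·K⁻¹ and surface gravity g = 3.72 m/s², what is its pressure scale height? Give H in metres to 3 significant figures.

H ≈ 9760 m

The scale height of an isothermal atmosphere is H = RT/g.
H = 190 × 191 / 3.72 = 36290/3.72 = 9755.4 m.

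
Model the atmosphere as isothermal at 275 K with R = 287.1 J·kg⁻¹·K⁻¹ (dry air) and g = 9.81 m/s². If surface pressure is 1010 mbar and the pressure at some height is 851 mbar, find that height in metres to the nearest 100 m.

Scale height: H = RT/g = 287.1 × 275 / 9.81 = 8048.2 m.
Invert the barometric formula: z = H ln(P₀/P).
P₀/P = 1010/851 = 1.1868; ln(1.1868) = 0.17126.
z = 8048.2 × 0.17126 = 1378.3 m.

z ≈ 1400 m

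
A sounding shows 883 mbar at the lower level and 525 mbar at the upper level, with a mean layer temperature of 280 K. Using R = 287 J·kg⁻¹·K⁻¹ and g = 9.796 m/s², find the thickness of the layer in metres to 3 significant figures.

Hypsometric equation: Δz = (R T̄/g) ln(P₁/P₂).
R T̄/g = 287 × 280 / 9.796 = 8203.3 m.
ln(883/525) = ln(1.6819) = 0.51992.
Δz = 8203.3 × 0.51992 = 4265.1 m.

Δz ≈ 4270 m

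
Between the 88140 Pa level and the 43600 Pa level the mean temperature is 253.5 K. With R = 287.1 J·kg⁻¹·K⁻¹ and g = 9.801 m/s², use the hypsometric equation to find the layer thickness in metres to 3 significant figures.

Hypsometric equation: Δz = (R T̄/g) ln(P₁/P₂).
R T̄/g = 287.1 × 253.5 / 9.801 = 7425.8 m.
ln(88140/43600) = ln(2.0216) = 0.70389.
Δz = 7425.8 × 0.70389 = 5226.9 m.

Δz ≈ 5230 m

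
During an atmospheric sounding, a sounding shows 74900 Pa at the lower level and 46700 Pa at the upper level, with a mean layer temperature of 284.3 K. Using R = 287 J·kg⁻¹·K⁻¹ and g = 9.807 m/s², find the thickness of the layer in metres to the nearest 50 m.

Δz ≈ 3950 m

Hypsometric equation: Δz = (R T̄/g) ln(P₁/P₂).
R T̄/g = 287 × 284.3 / 9.807 = 8320.0 m.
ln(74900/46700) = ln(1.6039) = 0.47244.
Δz = 8320.0 × 0.47244 = 3930.7 m.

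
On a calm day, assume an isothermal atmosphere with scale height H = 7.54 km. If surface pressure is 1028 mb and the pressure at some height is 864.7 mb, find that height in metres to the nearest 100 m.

z ≈ 1300 m

Invert the barometric formula: z = H ln(P₀/P).
P₀/P = 1028/864.7 = 1.1889; ln(1.1889) = 0.17303.
z = 7540.0 × 0.17303 = 1304.6 m.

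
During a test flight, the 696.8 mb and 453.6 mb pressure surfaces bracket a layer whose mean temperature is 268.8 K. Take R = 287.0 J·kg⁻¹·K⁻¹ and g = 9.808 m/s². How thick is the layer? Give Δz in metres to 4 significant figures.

Hypsometric equation: Δz = (R T̄/g) ln(P₁/P₂).
R T̄/g = 287.0 × 268.8 / 9.808 = 7865.6 m.
ln(696.8/453.6) = ln(1.5362) = 0.42931.
Δz = 7865.6 × 0.42931 = 3376.8 m.

Δz ≈ 3377 m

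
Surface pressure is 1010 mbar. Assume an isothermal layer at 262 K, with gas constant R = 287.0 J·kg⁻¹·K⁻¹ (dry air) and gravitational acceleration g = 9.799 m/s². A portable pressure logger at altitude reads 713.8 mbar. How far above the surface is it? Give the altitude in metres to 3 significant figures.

Scale height: H = RT/g = 287.0 × 262 / 9.799 = 7673.6 m.
Invert the barometric formula: z = H ln(P₀/P).
P₀/P = 1010/713.8 = 1.4150; ln(1.4150) = 0.34713.
z = 7673.6 × 0.34713 = 2663.7 m.

z ≈ 2660 m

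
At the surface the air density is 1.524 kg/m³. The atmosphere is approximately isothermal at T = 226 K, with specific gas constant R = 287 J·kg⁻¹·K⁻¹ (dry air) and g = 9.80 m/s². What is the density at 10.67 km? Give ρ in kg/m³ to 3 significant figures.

Scale height: H = RT/g = 287 × 226 / 9.80 = 6618.6 m.
In an isothermal atmosphere, density decays like pressure: ρ = ρ₀ exp(−z/H).
z/H = 10670/6618.6 = 1.6121; exp(−1.6121) = 0.19947.
ρ = 1.524 × 0.19947 = 0.30399 kg/m³.

ρ ≈ 0.304 kg/m³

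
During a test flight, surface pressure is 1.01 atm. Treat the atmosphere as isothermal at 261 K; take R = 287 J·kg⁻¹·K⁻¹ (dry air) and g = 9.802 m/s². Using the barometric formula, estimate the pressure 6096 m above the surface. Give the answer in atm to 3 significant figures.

P ≈ 0.455 atm

Scale height: H = RT/g = 287 × 261 / 9.802 = 7642.0 m.
Barometric formula: P = P₀ exp(−z/H).
z/H = 6096.0/7642.0 = 0.79770; exp(−0.79770) = 0.45036.
P = 1.01 × 0.45036 = 0.45486 atm.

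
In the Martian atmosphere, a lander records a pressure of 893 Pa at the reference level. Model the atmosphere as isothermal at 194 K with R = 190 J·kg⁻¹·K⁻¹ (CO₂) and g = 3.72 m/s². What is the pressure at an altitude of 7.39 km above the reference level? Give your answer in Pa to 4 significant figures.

Scale height: H = RT/g = 190 × 194 / 3.72 = 9908.6 m.
Barometric formula: P = P₀ exp(−z/H).
z/H = 7390.0/9908.6 = 0.74582; exp(−0.74582) = 0.47435.
P = 893 × 0.47435 = 423.59 Pa.

P ≈ 423.6 Pa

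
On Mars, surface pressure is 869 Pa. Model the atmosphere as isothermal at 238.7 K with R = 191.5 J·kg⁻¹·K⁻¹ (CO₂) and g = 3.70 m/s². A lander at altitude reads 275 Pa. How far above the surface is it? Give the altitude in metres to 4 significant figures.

Scale height: H = RT/g = 191.5 × 238.7 / 3.70 = 12354 m.
Invert the barometric formula: z = H ln(P₀/P).
P₀/P = 869/275 = 3.1600; ln(3.1600) = 1.1506.
z = 12354 × 1.1506 = 14215 m.

z ≈ 14210 m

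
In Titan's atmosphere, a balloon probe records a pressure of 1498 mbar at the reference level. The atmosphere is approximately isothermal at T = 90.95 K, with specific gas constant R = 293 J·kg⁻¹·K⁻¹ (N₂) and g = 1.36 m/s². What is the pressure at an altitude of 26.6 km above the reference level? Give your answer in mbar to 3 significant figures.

P ≈ 385 mbar

Scale height: H = RT/g = 293 × 90.95 / 1.36 = 19594 m.
Barometric formula: P = P₀ exp(−z/H).
z/H = 26600/19594 = 1.3576; exp(−1.3576) = 0.25728.
P = 1498 × 0.25728 = 385.41 mbar.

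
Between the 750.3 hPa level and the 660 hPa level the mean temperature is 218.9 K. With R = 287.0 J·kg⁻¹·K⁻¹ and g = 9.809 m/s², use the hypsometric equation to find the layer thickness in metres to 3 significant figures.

Δz ≈ 821 m

Hypsometric equation: Δz = (R T̄/g) ln(P₁/P₂).
R T̄/g = 287.0 × 218.9 / 9.809 = 6404.8 m.
ln(750.3/660) = ln(1.1368) = 0.12822.
Δz = 6404.8 × 0.12822 = 821.22 m.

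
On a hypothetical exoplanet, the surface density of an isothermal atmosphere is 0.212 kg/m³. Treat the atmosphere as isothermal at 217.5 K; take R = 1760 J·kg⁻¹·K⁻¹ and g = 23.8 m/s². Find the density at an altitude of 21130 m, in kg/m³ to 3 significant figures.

Scale height: H = RT/g = 1760 × 217.5 / 23.8 = 16084 m.
In an isothermal atmosphere, density decays like pressure: ρ = ρ₀ exp(−z/H).
z/H = 21130/16084 = 1.3137; exp(−1.3137) = 0.26882.
ρ = 0.212 × 0.26882 = 0.056990 kg/m³.

ρ ≈ 0.0570 kg/m³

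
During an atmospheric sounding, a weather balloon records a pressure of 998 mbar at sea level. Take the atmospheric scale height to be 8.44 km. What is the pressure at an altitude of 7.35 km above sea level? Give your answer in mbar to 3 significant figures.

P ≈ 418 mbar

Barometric formula: P = P₀ exp(−z/H).
z/H = 7350.0/8440.0 = 0.87085; exp(−0.87085) = 0.41860.
P = 998 × 0.41860 = 417.76 mbar.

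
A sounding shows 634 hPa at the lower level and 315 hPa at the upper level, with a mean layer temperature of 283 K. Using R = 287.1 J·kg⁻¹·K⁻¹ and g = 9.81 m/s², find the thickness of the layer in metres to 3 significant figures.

Δz ≈ 5790 m

Hypsometric equation: Δz = (R T̄/g) ln(P₁/P₂).
R T̄/g = 287.1 × 283 / 9.81 = 8282.3 m.
ln(634/315) = ln(2.0127) = 0.69948.
Δz = 8282.3 × 0.69948 = 5793.3 m.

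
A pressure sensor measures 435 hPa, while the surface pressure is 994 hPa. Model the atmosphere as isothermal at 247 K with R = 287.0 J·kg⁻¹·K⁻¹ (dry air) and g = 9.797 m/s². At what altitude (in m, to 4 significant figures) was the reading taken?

Scale height: H = RT/g = 287.0 × 247 / 9.797 = 7235.8 m.
Invert the barometric formula: z = H ln(P₀/P).
P₀/P = 994/435 = 2.2851; ln(2.2851) = 0.82641.
z = 7235.8 × 0.82641 = 5979.7 m.

z ≈ 5980 m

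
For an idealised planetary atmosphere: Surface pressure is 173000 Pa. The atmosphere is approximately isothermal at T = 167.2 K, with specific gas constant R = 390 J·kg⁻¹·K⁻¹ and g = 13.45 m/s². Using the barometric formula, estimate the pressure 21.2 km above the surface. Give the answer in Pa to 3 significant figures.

Scale height: H = RT/g = 390 × 167.2 / 13.45 = 4848.2 m.
Barometric formula: P = P₀ exp(−z/H).
z/H = 21200/4848.2 = 4.3728; exp(−4.3728) = 0.012616.
P = 173000 × 0.012616 = 2182.6 Pa.

P ≈ 2180 Pa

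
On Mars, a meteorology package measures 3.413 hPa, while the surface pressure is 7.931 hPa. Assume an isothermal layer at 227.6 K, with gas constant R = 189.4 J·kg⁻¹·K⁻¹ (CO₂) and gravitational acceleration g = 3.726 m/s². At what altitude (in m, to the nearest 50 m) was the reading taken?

z ≈ 9750 m

Scale height: H = RT/g = 189.4 × 227.6 / 3.726 = 11569 m.
Invert the barometric formula: z = H ln(P₀/P).
P₀/P = 7.931/3.413 = 2.3238; ln(2.3238) = 0.84320.
z = 11569 × 0.84320 = 9755.0 m.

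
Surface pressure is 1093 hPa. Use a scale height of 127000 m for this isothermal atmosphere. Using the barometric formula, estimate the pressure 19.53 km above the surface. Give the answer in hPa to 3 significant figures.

P ≈ 937 hPa

Barometric formula: P = P₀ exp(−z/H).
z/H = 19530/127000 = 0.15378; exp(−0.15378) = 0.85746.
P = 1093 × 0.85746 = 937.20 hPa.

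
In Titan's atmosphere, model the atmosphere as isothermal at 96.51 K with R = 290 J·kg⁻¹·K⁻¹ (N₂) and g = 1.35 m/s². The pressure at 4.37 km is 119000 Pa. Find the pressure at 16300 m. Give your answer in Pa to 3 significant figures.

Scale height: H = RT/g = 290 × 96.51 / 1.35 = 20732 m.
Between two levels, P₂ = P₁ exp(−Δz/H) with Δz = z₂ − z₁.
Δz = 16300 − 4370.0 = 11930 m; Δz/H = 11930/20732 = 0.57544.
P₂ = 119000 × exp(−0.57544) = 119000 × 0.56246 = 66933 Pa.

P ≈ 66900 Pa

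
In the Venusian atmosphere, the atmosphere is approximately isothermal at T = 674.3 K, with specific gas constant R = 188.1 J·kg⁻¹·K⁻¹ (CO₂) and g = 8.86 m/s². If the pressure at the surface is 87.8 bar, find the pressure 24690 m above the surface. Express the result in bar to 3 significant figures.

Scale height: H = RT/g = 188.1 × 674.3 / 8.86 = 14316 m.
Barometric formula: P = P₀ exp(−z/H).
z/H = 24690/14316 = 1.7246; exp(−1.7246) = 0.17824.
P = 87.8 × 0.17824 = 15.649 bar.

P ≈ 15.6 bar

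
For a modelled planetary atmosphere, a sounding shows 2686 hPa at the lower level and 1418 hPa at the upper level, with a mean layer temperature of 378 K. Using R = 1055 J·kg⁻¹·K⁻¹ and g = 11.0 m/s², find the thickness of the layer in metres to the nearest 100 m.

Hypsometric equation: Δz = (R T̄/g) ln(P₁/P₂).
R T̄/g = 1055 × 378 / 11.0 = 36254 m.
ln(2686/1418) = ln(1.8942) = 0.63880.
Δz = 36254 × 0.63880 = 23159 m.

Δz ≈ 23200 m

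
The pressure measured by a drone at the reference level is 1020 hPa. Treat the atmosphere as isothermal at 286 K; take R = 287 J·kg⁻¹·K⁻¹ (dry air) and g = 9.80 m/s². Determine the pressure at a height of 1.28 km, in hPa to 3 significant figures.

Scale height: H = RT/g = 287 × 286 / 9.80 = 8375.7 m.
Barometric formula: P = P₀ exp(−z/H).
z/H = 1280.0/8375.7 = 0.15282; exp(−0.15282) = 0.85828.
P = 1020 × 0.85828 = 875.45 hPa.

P ≈ 875 hPa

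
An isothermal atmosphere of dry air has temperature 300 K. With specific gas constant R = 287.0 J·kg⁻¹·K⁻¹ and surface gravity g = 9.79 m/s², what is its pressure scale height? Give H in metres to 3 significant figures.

The scale height of an isothermal atmosphere is H = RT/g.
H = 287.0 × 300 / 9.79 = 86100/9.79 = 8794.7 m.

H ≈ 8790 m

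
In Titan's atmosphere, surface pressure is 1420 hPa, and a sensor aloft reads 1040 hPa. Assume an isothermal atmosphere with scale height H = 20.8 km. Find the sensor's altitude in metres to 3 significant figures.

z ≈ 6480 m

Invert the barometric formula: z = H ln(P₀/P).
P₀/P = 1420/1040 = 1.3654; ln(1.3654) = 0.31145.
z = 20800 × 0.31145 = 6478.2 m.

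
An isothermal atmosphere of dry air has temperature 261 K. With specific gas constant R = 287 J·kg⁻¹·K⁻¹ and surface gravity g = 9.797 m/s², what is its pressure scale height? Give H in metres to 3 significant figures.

The scale height of an isothermal atmosphere is H = RT/g.
H = 287 × 261 / 9.797 = 74907/9.797 = 7645.9 m.

H ≈ 7650 m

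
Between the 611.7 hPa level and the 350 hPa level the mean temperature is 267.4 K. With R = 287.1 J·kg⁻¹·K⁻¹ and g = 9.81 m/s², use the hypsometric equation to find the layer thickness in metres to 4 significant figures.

Hypsometric equation: Δz = (R T̄/g) ln(P₁/P₂).
R T̄/g = 287.1 × 267.4 / 9.81 = 7825.7 m.
ln(611.7/350) = ln(1.7477) = 0.55830.
Δz = 7825.7 × 0.55830 = 4369.1 m.

Δz ≈ 4369 m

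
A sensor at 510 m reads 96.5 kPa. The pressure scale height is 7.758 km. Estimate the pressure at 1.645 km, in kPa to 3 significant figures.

Between two levels, P₂ = P₁ exp(−Δz/H) with Δz = z₂ − z₁.
Δz = 1645.0 − 510.00 = 1135.0 m; Δz/H = 1135.0/7758.0 = 0.14630.
P₂ = 96.5 × exp(−0.14630) = 96.5 × 0.86390 = 83.366 kPa.

P ≈ 83.4 kPa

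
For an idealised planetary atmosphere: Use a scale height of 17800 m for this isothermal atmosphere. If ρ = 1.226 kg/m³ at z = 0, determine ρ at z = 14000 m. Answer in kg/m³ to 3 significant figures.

ρ ≈ 0.558 kg/m³

In an isothermal atmosphere, density decays like pressure: ρ = ρ₀ exp(−z/H).
z/H = 14000/17800 = 0.78652; exp(−0.78652) = 0.45543.
ρ = 1.226 × 0.45543 = 0.55836 kg/m³.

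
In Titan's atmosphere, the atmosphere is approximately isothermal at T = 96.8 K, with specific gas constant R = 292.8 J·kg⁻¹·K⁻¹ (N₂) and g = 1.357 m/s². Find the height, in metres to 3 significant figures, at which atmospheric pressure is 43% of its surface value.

Scale height: H = RT/g = 292.8 × 96.8 / 1.357 = 20887 m.
Set P/P₀ = exp(−z/H) = 0.43, so z = −H ln(0.43).
−ln(0.43) = 0.84397; z = 20887 × 0.84397 = 17628 m.

z ≈ 17600 m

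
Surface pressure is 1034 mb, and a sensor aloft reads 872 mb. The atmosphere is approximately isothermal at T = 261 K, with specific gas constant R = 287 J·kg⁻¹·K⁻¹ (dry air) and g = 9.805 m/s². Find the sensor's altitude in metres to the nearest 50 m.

Scale height: H = RT/g = 287 × 261 / 9.805 = 7639.7 m.
Invert the barometric formula: z = H ln(P₀/P).
P₀/P = 1034/872 = 1.1858; ln(1.1858) = 0.17042.
z = 7639.7 × 0.17042 = 1302.0 m.

z ≈ 1300 m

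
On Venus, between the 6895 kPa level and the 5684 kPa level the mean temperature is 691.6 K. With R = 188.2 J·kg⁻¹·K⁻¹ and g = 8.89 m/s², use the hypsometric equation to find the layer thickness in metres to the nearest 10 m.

Hypsometric equation: Δz = (R T̄/g) ln(P₁/P₂).
R T̄/g = 188.2 × 691.6 / 8.89 = 14641 m.
ln(6895/5684) = ln(1.2131) = 0.19318.
Δz = 14641 × 0.19318 = 2828.3 m.

Δz ≈ 2830 m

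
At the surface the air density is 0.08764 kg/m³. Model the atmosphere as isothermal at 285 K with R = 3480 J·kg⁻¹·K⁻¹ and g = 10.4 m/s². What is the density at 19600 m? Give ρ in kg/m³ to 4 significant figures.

Scale height: H = RT/g = 3480 × 285 / 10.4 = 95365 m.
In an isothermal atmosphere, density decays like pressure: ρ = ρ₀ exp(−z/H).
z/H = 19600/95365 = 0.20553; exp(−0.20553) = 0.81422.
ρ = 0.08764 × 0.81422 = 0.071358 kg/m³.

ρ ≈ 0.07136 kg/m³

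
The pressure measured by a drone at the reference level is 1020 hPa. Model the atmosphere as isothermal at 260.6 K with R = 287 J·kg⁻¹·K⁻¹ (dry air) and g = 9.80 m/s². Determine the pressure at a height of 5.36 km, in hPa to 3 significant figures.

P ≈ 505 hPa

Scale height: H = RT/g = 287 × 260.6 / 9.80 = 7631.9 m.
Barometric formula: P = P₀ exp(−z/H).
z/H = 5360.0/7631.9 = 0.70232; exp(−0.70232) = 0.49543.
P = 1020 × 0.49543 = 505.34 hPa.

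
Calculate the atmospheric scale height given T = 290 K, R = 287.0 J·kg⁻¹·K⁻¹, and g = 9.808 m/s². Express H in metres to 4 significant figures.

The scale height of an isothermal atmosphere is H = RT/g.
H = 287.0 × 290 / 9.808 = 83230/9.808 = 8485.9 m.

H ≈ 8486 m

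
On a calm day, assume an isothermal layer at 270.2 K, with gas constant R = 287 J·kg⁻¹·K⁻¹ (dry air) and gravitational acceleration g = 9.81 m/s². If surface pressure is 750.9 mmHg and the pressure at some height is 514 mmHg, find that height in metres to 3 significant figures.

z ≈ 3000 m

Scale height: H = RT/g = 287 × 270.2 / 9.81 = 7904.9 m.
Invert the barometric formula: z = H ln(P₀/P).
P₀/P = 750.9/514 = 1.4609; ln(1.4609) = 0.37905.
z = 7904.9 × 0.37905 = 2996.4 m.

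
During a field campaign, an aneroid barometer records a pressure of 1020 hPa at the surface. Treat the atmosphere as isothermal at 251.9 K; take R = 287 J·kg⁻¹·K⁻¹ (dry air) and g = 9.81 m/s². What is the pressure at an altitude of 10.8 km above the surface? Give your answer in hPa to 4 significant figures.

Scale height: H = RT/g = 287 × 251.9 / 9.81 = 7369.6 m.
Barometric formula: P = P₀ exp(−z/H).
z/H = 10800/7369.6 = 1.4655; exp(−1.4655) = 0.23096.
P = 1020 × 0.23096 = 235.58 hPa.

P ≈ 235.6 hPa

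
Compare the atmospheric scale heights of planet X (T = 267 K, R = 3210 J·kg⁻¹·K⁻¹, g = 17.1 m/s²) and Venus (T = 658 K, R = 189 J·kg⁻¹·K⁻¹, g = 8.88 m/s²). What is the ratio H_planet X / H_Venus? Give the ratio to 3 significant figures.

H = RT/g for each body.
H_planet X = 3210 × 267 / 17.1 = 50121 m.
H_Venus = 189 × 658 / 8.88 = 14005 m.
H_planet X/H_Venus = 50121/14005 = 3.5788.

H_planet X/H_Venus ≈ 3.58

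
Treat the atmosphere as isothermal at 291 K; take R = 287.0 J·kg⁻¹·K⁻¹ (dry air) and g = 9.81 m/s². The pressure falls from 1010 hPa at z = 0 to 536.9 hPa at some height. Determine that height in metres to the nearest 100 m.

z ≈ 5400 m

Scale height: H = RT/g = 287.0 × 291 / 9.81 = 8513.5 m.
Invert the barometric formula: z = H ln(P₀/P).
P₀/P = 1010/536.9 = 1.8812; ln(1.8812) = 0.63191.
z = 8513.5 × 0.63191 = 5379.8 m.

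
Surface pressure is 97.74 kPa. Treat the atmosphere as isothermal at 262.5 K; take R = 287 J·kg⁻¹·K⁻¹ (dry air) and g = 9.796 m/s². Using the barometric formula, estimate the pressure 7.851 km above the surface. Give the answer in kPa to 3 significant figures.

P ≈ 35.2 kPa

Scale height: H = RT/g = 287 × 262.5 / 9.796 = 7690.6 m.
Barometric formula: P = P₀ exp(−z/H).
z/H = 7851.0/7690.6 = 1.0209; exp(−1.0209) = 0.36027.
P = 97.74 × 0.36027 = 35.213 kPa.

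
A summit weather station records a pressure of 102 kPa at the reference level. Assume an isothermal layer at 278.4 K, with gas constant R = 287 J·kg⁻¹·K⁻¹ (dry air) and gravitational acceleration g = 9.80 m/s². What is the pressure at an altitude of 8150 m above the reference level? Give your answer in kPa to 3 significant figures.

Scale height: H = RT/g = 287 × 278.4 / 9.80 = 8153.1 m.
Barometric formula: P = P₀ exp(−z/H).
z/H = 8150.0/8153.1 = 0.99962; exp(−0.99962) = 0.36802.
P = 102 × 0.36802 = 37.538 kPa.

P ≈ 37.5 kPa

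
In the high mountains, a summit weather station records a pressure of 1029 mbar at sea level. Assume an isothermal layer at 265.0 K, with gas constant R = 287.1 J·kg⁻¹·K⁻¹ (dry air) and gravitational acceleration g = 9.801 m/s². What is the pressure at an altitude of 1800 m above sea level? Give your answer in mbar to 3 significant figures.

Scale height: H = RT/g = 287.1 × 265.0 / 9.801 = 7762.6 m.
Barometric formula: P = P₀ exp(−z/H).
z/H = 1800.0/7762.6 = 0.23188; exp(−0.23188) = 0.79304.
P = 1029 × 0.79304 = 816.04 mbar.

P ≈ 816 mbar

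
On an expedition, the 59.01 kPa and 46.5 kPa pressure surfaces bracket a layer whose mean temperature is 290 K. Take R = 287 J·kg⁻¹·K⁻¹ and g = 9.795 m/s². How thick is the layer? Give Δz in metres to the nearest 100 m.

Δz ≈ 2000 m

Hypsometric equation: Δz = (R T̄/g) ln(P₁/P₂).
R T̄/g = 287 × 290 / 9.795 = 8497.2 m.
ln(59.01/46.5) = ln(1.2690) = 0.23823.
Δz = 8497.2 × 0.23823 = 2024.3 m.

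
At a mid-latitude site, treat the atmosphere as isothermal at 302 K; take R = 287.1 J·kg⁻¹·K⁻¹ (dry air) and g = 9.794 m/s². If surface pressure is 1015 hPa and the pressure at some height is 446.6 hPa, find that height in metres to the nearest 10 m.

z ≈ 7270 m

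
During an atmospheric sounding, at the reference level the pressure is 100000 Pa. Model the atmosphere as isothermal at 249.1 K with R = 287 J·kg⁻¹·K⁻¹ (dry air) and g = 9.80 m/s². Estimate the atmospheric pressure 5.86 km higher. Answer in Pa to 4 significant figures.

P ≈ 44790 Pa

Scale height: H = RT/g = 287 × 249.1 / 9.80 = 7295.1 m.
Barometric formula: P = P₀ exp(−z/H).
z/H = 5860.0/7295.1 = 0.80328; exp(−0.80328) = 0.44786.
P = 100000 × 0.44786 = 44786 Pa.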